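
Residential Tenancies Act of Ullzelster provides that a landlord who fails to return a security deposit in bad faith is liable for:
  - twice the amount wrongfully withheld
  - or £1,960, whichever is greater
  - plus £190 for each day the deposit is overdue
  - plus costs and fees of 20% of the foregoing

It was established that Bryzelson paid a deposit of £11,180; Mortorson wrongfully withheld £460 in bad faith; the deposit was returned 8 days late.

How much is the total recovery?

Recovery: £4,176

Doubled: 2 × £460 = £920
Minimum £1,960: £920 is below the minimum → £1,960
Late-return penalty: 8 × £190 = £1,520
Damages plus late penalty: £1,960 + £1,520 = £3,480
Costs and fees: 20% of £3,480 = £696
Total recovery: £3,480 + £696 = £4,176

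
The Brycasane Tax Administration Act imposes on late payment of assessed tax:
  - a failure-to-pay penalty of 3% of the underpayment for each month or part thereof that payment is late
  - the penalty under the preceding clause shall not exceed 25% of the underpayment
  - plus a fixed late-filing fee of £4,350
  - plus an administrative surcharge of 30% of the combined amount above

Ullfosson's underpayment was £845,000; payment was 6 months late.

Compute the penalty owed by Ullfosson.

£203,385

Accrued rate: 3% × 6 = 18%, capped at 25% → 18%
Failure-to-pay penalty: 18% of £845,000 = £152,100
Penalty before surcharge: £152,100 + £4,350 = £156,450
Administrative surcharge: 30% of £156,450 = £46,935
Total penalty: £156,450 + £46,935 = £203,385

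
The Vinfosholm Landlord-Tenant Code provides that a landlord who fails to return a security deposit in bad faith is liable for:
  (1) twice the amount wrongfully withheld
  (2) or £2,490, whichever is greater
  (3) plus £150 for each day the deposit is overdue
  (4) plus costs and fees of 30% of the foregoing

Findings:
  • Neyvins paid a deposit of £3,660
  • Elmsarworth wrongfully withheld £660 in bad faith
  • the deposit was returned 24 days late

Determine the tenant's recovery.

£7,917

Doubled: 2 × £660 = £1,320
Minimum £2,490: £1,320 is below the minimum → £2,490
Late-return penalty: 24 × £150 = £3,600
Damages plus late penalty: £2,490 + £3,600 = £6,090
Costs and fees: 30% of £6,090 = £1,827
Total recovery: £6,090 + £1,827 = £7,917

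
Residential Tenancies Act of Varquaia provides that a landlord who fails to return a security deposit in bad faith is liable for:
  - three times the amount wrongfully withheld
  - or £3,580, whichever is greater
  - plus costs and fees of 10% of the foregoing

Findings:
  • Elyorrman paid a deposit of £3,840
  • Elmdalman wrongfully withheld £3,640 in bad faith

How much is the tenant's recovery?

£12,012

Trebled: 3 × £3,640 = £10,920
Minimum £3,580: £10,920 meets the minimum, no increase.
Costs and fees: 10% of £10,920 = £1,092
Total recovery: £10,920 + £1,092 = £12,012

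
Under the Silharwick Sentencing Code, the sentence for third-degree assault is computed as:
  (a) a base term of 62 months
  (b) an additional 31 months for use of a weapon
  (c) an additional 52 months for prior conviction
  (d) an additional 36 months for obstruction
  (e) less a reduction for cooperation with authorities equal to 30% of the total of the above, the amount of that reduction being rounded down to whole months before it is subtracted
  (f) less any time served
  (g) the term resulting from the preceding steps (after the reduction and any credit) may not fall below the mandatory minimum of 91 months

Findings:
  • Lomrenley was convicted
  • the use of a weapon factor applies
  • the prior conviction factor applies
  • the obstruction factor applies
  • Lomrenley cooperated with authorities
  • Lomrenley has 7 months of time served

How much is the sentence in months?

120 months

Use of a weapon enhancement: +31 months
Prior conviction enhancement: +52 months
Obstruction enhancement: +36 months
Adjusted term: 62 months + 31 months + 52 months + 36 months = 181 months
Cooperation with authorities reduction: 30% of 181 months = 54 months (rounded down)
After reduction: 181 − 54 = 127 months
Less time served: 127 months − 7 months = 120 months
Minimum 91 months: 120 months meets the minimum, no increase.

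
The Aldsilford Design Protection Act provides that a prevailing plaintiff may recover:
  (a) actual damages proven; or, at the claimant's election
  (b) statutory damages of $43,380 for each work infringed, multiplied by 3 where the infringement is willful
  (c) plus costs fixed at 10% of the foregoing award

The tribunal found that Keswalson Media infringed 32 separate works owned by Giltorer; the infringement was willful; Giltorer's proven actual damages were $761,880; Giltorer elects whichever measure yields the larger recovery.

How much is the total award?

$4,580,928

Statutory damages: 32 × $43,380 = $1,388,160
Trebled: 3 × $1,388,160 = $4,164,480
Greater of actual damages ($761,880) or enhanced statutory damages ($4,164,480): $4,164,480
Costs: 10% of $4,164,480 = $416,448
Award plus costs: $4,164,480 + $416,448 = $4,580,928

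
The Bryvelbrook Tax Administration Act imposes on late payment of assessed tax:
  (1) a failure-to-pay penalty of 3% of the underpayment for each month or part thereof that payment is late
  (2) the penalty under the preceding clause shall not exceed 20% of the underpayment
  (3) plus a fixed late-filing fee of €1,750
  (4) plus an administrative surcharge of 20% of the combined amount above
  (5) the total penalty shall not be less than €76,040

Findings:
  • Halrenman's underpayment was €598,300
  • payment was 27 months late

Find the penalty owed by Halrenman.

€145,692

Accrued rate: 3% × 27 = 81%, capped at 20% → 20%
Failure-to-pay penalty: 20% of €598,300 = €119,660
Penalty before surcharge: €119,660 + €1,750 = €121,410
Administrative surcharge: 20% of €121,410 = €24,282
Total penalty: €121,410 + €24,282 = €145,692
Minimum €76,040: €145,692 meets the minimum, no increase.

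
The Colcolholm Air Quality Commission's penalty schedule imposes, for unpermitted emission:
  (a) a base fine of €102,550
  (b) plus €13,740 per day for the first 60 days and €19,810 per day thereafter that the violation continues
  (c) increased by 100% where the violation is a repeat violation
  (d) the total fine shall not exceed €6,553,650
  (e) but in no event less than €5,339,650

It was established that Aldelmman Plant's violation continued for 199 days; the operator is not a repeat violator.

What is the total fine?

€5,339,650

First 60 days: 60 × €13,740 = €824,400
Remaining days: (199 − 60) × €19,810 = €2,753,590
Per-day component: €824,400 + €2,753,590 = €3,577,990
Base plus per-day: €102,550 + €3,577,990 = €3,680,540
The operator is not a repeat violator: no 100% increase.
Cap at €6,553,650: €3,680,540 is within the cap, no reduction.
Minimum €5,339,650: €3,680,540 is below the minimum → €5,339,650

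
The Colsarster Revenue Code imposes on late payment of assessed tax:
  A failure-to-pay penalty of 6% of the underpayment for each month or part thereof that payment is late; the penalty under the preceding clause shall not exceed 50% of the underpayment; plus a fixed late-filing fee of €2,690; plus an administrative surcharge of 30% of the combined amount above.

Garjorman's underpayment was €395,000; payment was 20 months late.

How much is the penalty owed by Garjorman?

€260,247

Accrued rate: 6% × 20 = 120%, capped at 50% → 50%
Failure-to-pay penalty: 50% of €395,000 = €197,500
Penalty before surcharge: €197,500 + €2,690 = €200,190
Administrative surcharge: 30% of €200,190 = €60,057
Total penalty: €200,190 + €60,057 = €260,247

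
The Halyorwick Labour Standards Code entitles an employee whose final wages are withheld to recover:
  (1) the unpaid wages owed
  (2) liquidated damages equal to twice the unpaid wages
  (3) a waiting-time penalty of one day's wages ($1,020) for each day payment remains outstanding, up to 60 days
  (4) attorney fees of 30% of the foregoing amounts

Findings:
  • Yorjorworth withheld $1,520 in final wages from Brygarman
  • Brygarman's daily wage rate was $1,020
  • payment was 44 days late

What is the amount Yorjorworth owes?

Doubled: 2 × $1,520 = $3,040
Penalty days: min(44, 60) = 44
Waiting-time penalty: 44 × $1,020 = $44,880
Subtotal: $1,520 + $3,040 + $44,880 = $49,440
Attorney fees: 30% of $49,440 = $14,832
Total award: $49,440 + $14,832 = $64,272

$64,272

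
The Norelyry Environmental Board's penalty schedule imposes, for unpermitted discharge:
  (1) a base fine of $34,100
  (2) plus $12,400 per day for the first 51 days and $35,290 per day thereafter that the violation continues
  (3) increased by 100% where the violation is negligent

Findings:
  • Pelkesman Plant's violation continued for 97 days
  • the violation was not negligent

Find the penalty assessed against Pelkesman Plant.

$2,289,840

First 51 days: 51 × $12,400 = $632,400
Remaining days: (97 − 51) × $35,290 = $1,623,340
Per-day component: $632,400 + $1,623,340 = $2,255,740
Base plus per-day: $34,100 + $2,255,740 = $2,289,840
The violation was not negligent: no 100% increase.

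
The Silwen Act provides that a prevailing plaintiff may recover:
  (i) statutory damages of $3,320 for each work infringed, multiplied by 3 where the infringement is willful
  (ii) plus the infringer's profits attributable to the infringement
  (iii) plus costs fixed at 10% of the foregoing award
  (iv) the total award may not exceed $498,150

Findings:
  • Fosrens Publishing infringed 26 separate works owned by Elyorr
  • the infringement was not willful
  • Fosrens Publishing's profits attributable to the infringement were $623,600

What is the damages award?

Statutory damages: 26 × $3,320 = $86,320
Infringement not willful: no ×3 enhancement.
Combined award: $86,320 + $623,600 = $709,920
Costs: 10% of $709,920 = $70,992
Award plus costs: $709,920 + $70,992 = $780,912
Cap at $498,150: $780,912 exceeds the cap → $498,150

$498,150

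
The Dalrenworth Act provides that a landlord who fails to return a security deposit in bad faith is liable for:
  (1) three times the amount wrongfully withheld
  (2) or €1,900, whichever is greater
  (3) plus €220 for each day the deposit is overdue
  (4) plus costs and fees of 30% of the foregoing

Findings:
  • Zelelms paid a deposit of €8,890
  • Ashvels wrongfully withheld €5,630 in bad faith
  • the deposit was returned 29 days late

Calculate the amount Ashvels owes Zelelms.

Trebled: 3 × €5,630 = €16,890
Minimum €1,900: €16,890 meets the minimum, no increase.
Late-return penalty: 29 × €220 = €6,380
Damages plus late penalty: €16,890 + €6,380 = €23,270
Costs and fees: 30% of €23,270 = €6,981
Total recovery: €23,270 + €6,981 = €30,251

€30,251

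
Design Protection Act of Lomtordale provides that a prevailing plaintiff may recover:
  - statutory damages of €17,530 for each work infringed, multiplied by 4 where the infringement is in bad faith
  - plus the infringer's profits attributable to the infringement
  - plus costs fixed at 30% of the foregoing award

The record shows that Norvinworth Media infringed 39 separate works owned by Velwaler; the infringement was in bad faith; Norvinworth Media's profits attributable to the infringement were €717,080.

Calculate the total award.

€4,487,288

Statutory damages: 39 × €17,530 = €683,670
Multiplied by 4: 4 × €683,670 = €2,734,680
Combined award: €2,734,680 + €717,080 = €3,451,760
Costs: 30% of €3,451,760 = €1,035,528
Award plus costs: €3,451,760 + €1,035,528 = €4,487,288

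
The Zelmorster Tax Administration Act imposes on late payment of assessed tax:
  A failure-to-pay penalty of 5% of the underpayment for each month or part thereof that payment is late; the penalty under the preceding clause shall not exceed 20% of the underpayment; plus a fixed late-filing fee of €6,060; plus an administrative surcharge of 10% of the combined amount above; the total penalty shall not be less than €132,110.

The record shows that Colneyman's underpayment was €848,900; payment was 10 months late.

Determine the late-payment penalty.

Accrued rate: 5% × 10 = 50%, capped at 20% → 20%
Failure-to-pay penalty: 20% of €848,900 = €169,780
Penalty before surcharge: €169,780 + €6,060 = €175,840
Administrative surcharge: 10% of €175,840 = €17,584
Total penalty: €175,840 + €17,584 = €193,424
Minimum €132,110: €193,424 meets the minimum, no increase.

€193,424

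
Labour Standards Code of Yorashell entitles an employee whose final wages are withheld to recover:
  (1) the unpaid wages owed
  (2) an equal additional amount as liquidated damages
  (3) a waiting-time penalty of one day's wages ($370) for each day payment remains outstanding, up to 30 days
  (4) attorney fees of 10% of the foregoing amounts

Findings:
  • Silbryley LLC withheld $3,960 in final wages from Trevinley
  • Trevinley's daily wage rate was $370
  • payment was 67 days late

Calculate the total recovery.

$20,922

Liquidated damages (equal amount): $3,960
Penalty days: min(67, 30) = 30
Waiting-time penalty: 30 × $370 = $11,100
Subtotal: $3,960 + $3,960 + $11,100 = $19,020
Attorney fees: 10% of $19,020 = $1,902
Total award: $19,020 + $1,902 = $20,922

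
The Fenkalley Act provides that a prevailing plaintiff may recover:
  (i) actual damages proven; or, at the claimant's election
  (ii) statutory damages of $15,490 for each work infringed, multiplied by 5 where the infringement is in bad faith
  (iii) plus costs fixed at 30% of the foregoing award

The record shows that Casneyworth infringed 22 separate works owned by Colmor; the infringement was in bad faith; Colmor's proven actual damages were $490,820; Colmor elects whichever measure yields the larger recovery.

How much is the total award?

$2,215,070

Statutory damages: 22 × $15,490 = $340,780
Multiplied by 5: 5 × $340,780 = $1,703,900
Greater of actual damages ($490,820) or enhanced statutory damages ($1,703,900): $1,703,900
Costs: 30% of $1,703,900 = $511,170
Award plus costs: $1,703,900 + $511,170 = $2,215,070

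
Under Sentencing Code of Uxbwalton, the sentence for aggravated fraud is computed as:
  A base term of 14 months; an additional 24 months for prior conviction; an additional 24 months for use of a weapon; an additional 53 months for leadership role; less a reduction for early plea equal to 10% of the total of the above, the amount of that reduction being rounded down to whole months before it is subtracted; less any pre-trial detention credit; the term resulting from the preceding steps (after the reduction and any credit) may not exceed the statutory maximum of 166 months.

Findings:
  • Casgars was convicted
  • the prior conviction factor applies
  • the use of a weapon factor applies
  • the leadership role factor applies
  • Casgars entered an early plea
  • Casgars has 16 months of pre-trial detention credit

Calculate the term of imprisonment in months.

Prior conviction enhancement: +24 months
Use of a weapon enhancement: +24 months
Leadership role enhancement: +53 months
Adjusted term: 14 months + 24 months + 24 months + 53 months = 115 months
Early plea reduction: 10% of 115 months = 11 months (rounded down)
After reduction: 115 − 11 = 104 months
Less pre-trial detention credit: 104 months − 16 months = 88 months
Cap at 166 months: 88 months is within the cap, no reduction.

88 months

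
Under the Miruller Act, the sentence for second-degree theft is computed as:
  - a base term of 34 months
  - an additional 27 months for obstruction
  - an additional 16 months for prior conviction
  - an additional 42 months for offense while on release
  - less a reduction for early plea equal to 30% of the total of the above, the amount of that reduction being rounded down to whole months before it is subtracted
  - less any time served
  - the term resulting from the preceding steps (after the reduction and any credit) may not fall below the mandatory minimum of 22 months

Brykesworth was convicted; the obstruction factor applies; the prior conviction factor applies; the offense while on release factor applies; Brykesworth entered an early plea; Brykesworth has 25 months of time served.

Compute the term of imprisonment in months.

59 months

Obstruction enhancement: +27 months
Prior conviction enhancement: +16 months
Offense while on release enhancement: +42 months
Adjusted term: 34 months + 27 months + 16 months + 42 months = 119 months
Early plea reduction: 30% of 119 months = 35 months (rounded down)
After reduction: 119 − 35 = 84 months
Less time served: 84 months − 25 months = 59 months
Minimum 22 months: 59 months meets the minimum, no increase.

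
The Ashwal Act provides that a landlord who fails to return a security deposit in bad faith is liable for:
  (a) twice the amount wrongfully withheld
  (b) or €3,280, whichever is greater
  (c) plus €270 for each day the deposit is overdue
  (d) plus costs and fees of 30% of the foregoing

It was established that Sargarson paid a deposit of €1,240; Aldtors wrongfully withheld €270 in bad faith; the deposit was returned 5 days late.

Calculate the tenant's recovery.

€6,019

Doubled: 2 × €270 = €540
Minimum €3,280: €540 is below the minimum → €3,280
Late-return penalty: 5 × €270 = €1,350
Damages plus late penalty: €3,280 + €1,350 = €4,630
Costs and fees: 30% of €4,630 = €1,389
Total recovery: €4,630 + €1,389 = €6,019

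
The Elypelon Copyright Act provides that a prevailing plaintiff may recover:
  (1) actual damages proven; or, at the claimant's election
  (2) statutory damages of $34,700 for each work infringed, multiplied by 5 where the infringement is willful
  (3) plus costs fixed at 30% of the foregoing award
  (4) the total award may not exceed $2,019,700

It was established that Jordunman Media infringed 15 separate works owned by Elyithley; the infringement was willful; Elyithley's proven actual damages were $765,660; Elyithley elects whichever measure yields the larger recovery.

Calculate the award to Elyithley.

Award: $2,019,700

Statutory damages: 15 × $34,700 = $520,500
Multiplied by 5: 5 × $520,500 = $2,602,500
Greater of actual damages ($765,660) or enhanced statutory damages ($2,602,500): $2,602,500
Costs: 30% of $2,602,500 = $780,750
Award plus costs: $2,602,500 + $780,750 = $3,383,250
Cap at $2,019,700: $3,383,250 exceeds the cap → $2,019,700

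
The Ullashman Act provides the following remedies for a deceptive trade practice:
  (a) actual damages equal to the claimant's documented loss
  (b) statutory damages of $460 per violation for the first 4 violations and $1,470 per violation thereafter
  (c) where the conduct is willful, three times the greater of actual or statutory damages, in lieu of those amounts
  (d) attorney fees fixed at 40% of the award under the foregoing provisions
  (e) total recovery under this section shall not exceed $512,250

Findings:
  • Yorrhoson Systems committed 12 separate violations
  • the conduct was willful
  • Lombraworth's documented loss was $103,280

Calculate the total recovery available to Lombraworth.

First 4 violations: 4 × $460 = $1,840
Remaining violations: (12 − 4) × $1,470 = $11,760
Statutory damages: $1,840 + $11,760 = $13,600
Greater of actual damages ($103,280) or statutory damages ($13,600): $103,280
Trebled: 3 × $103,280 = $309,840
Attorney fees: 40% of $309,840 = $123,936
Total before cap: $309,840 + $123,936 = $433,776
Cap at $512,250: $433,776 is within the cap, no reduction.

$433,776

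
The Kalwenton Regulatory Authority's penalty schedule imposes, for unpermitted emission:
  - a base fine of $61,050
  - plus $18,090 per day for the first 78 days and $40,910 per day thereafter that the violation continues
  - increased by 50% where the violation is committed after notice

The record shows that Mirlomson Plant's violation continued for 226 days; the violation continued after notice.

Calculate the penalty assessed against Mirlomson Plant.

First 78 days: 78 × $18,090 = $1,411,020
Remaining days: (226 − 78) × $40,910 = $6,054,680
Per-day component: $1,411,020 + $6,054,680 = $7,465,700
Base plus per-day: $61,050 + $7,465,700 = $7,526,750
Enhancement: 50% of $7,526,750 = $3,763,375
Enhanced fine: $7,526,750 + $3,763,375 = $11,290,125

Civil penalty: $11,290,125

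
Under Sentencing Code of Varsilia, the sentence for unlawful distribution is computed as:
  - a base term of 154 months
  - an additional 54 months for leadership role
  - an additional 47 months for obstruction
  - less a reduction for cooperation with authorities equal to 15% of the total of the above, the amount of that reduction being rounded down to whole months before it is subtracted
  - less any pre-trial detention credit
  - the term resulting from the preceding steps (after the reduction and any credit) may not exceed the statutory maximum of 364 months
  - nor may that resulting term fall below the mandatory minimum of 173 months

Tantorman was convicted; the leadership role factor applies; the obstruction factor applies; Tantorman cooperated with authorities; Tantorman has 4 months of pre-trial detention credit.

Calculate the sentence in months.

213 months

Leadership role enhancement: +54 months
Obstruction enhancement: +47 months
Adjusted term: 154 months + 54 months + 47 months = 255 months
Cooperation with authorities reduction: 15% of 255 months = 38 months (rounded down)
After reduction: 255 − 38 = 217 months
Less pre-trial detention credit: 217 months − 4 months = 213 months
Cap at 364 months: 213 months is within the cap, no reduction.
Minimum 173 months: 213 months meets the minimum, no increase.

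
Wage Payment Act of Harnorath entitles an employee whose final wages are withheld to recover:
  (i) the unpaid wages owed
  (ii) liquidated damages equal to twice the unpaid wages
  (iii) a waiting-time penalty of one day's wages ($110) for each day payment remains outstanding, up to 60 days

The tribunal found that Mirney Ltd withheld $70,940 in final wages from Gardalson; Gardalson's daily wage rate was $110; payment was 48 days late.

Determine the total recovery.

Doubled: 2 × $70,940 = $141,880
Penalty days: min(48, 60) = 48
Waiting-time penalty: 48 × $110 = $5,280
Total award: $70,940 + $141,880 + $5,280 = $218,100

Total award: $218,100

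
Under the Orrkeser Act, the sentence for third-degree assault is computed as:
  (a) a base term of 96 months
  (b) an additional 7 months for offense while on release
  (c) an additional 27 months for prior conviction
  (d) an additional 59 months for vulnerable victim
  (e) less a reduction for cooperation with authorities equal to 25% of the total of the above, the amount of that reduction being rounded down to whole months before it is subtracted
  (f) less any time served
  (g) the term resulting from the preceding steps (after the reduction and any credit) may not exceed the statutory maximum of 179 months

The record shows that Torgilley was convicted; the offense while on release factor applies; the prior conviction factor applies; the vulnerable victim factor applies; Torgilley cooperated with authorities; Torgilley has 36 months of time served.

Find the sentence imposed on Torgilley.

Sentence: 106 months

Offense while on release enhancement: +7 months
Prior conviction enhancement: +27 months
Vulnerable victim enhancement: +59 months
Adjusted term: 96 months + 7 months + 27 months + 59 months = 189 months
Cooperation with authorities reduction: 25% of 189 months = 47 months (rounded down)
After reduction: 189 − 47 = 142 months
Less time served: 142 months − 36 months = 106 months
Cap at 179 months: 106 months is within the cap, no reduction.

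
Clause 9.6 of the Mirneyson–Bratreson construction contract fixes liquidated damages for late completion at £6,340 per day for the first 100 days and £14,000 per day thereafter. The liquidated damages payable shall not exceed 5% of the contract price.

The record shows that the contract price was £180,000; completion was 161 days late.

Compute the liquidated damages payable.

Liquidated damages: £9,000

First 100 days: 100 × £6,340 = £634,000
Remaining days: (161 − 100) × £14,000 = £854,000
Accrued per-day damages: £634,000 + £854,000 = £1,488,000
Cap: 5% of £180,000 = £9,000
Cap at £9,000: £1,488,000 exceeds the cap → £9,000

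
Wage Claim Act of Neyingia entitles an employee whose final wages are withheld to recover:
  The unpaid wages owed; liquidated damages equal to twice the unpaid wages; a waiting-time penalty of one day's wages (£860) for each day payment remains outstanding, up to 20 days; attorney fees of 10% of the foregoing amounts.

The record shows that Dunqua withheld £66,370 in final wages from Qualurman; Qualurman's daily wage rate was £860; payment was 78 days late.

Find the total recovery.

Doubled: 2 × £66,370 = £132,740
Penalty days: min(78, 20) = 20
Waiting-time penalty: 20 × £860 = £17,200
Subtotal: £66,370 + £132,740 + £17,200 = £216,310
Attorney fees: 10% of £216,310 = £21,631
Total award: £216,310 + £21,631 = £237,941

£237,941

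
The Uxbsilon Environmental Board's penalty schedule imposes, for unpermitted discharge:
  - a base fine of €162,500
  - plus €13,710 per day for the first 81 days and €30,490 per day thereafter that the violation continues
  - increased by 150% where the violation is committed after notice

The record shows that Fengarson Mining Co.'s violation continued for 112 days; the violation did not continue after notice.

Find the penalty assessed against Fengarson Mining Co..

First 81 days: 81 × €13,710 = €1,110,510
Remaining days: (112 − 81) × €30,490 = €945,190
Per-day component: €1,110,510 + €945,190 = €2,055,700
Base plus per-day: €162,500 + €2,055,700 = €2,218,200
The violation did not continue after notice: no 150% increase.

€2,218,200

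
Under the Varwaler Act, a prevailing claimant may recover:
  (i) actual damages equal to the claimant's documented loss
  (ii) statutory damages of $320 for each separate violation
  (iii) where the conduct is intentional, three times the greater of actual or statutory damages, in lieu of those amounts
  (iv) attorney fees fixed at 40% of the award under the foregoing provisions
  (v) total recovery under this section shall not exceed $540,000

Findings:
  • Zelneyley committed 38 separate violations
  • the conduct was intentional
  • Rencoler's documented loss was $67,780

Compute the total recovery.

$284,676

Statutory damages: 38 × $320 = $12,160
Greater of actual damages ($67,780) or statutory damages ($12,160): $67,780
Trebled: 3 × $67,780 = $203,340
Attorney fees: 40% of $203,340 = $81,336
Total before cap: $203,340 + $81,336 = $284,676
Cap at $540,000: $284,676 is within the cap, no reduction.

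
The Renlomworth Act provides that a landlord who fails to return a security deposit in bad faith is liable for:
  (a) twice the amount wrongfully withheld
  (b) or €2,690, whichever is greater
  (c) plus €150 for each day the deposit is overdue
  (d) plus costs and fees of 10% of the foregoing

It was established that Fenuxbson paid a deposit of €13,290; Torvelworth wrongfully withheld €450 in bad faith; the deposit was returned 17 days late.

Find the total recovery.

Doubled: 2 × €450 = €900
Minimum €2,690: €900 is below the minimum → €2,690
Late-return penalty: 17 × €150 = €2,550
Damages plus late penalty: €2,690 + €2,550 = €5,240
Costs and fees: 10% of €5,240 = €524
Total recovery: €5,240 + €524 = €5,764

€5,764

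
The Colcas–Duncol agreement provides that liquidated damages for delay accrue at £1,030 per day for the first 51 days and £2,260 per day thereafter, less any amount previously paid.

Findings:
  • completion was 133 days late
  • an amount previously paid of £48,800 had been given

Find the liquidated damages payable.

First 51 days: 51 × £1,030 = £52,530
Remaining days: (133 − 51) × £2,260 = £185,320
Accrued per-day damages: £52,530 + £185,320 = £237,850
Less amount previously paid: £237,850 − £48,800 = £189,050

£189,050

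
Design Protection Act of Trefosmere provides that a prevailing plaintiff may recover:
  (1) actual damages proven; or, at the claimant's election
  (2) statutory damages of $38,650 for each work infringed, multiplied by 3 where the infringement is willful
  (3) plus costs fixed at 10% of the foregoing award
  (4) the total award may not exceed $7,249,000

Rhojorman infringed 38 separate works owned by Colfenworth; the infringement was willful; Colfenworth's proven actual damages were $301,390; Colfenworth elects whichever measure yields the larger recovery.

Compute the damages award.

Statutory damages: 38 × $38,650 = $1,468,700
Trebled: 3 × $1,468,700 = $4,406,100
Greater of actual damages ($301,390) or enhanced statutory damages ($4,406,100): $4,406,100
Costs: 10% of $4,406,100 = $440,610
Award plus costs: $4,406,100 + $440,610 = $4,846,710
Cap at $7,249,000: $4,846,710 is within the cap, no reduction.

$4,846,710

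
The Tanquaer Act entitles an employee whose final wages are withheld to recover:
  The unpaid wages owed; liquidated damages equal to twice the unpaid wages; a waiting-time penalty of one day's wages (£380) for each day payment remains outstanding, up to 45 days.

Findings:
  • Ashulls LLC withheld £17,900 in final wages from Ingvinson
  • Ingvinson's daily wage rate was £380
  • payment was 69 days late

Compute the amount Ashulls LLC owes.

Doubled: 2 × £17,900 = £35,800
Penalty days: min(69, 45) = 45
Waiting-time penalty: 45 × £380 = £17,100
Total award: £17,900 + £35,800 + £17,100 = £70,800

£70,800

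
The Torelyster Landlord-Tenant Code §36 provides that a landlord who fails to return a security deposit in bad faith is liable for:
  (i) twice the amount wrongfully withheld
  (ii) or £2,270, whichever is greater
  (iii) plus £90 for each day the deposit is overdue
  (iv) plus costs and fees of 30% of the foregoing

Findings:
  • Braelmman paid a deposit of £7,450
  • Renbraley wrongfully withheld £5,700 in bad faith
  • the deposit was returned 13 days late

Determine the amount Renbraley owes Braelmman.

Doubled: 2 × £5,700 = £11,400
Minimum £2,270: £11,400 meets the minimum, no increase.
Late-return penalty: 13 × £90 = £1,170
Damages plus late penalty: £11,400 + £1,170 = £12,570
Costs and fees: 30% of £12,570 = £3,771
Total recovery: £12,570 + £3,771 = £16,341

£16,341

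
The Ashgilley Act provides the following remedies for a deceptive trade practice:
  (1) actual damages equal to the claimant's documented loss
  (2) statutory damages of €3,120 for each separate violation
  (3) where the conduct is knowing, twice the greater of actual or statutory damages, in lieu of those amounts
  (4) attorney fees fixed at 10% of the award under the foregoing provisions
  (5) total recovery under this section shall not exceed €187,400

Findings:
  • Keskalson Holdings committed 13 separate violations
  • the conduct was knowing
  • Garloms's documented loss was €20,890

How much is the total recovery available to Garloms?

€89,232

Statutory damages: 13 × €3,120 = €40,560
Greater of actual damages (€20,890) or statutory damages (€40,560): €40,560
Doubled: 2 × €40,560 = €81,120
Attorney fees: 10% of €81,120 = €8,112
Total before cap: €81,120 + €8,112 = €89,232
Cap at €187,400: €89,232 is within the cap, no reduction.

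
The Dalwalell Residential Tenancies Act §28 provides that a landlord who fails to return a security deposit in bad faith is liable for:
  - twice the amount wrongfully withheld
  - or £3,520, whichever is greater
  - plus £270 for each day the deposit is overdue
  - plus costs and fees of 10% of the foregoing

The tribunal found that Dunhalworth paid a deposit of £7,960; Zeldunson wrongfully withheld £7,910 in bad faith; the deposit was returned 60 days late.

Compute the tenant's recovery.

Doubled: 2 × £7,910 = £15,820
Minimum £3,520: £15,820 meets the minimum, no increase.
Late-return penalty: 60 × £270 = £16,200
Damages plus late penalty: £15,820 + £16,200 = £32,020
Costs and fees: 10% of £32,020 = £3,202
Total recovery: £32,020 + £3,202 = £35,222

£35,222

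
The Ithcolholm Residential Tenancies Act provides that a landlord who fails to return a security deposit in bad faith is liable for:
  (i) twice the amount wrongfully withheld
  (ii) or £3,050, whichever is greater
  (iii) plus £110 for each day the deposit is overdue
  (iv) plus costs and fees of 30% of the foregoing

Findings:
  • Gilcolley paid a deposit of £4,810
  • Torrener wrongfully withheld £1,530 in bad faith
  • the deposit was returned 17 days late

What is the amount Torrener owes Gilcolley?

£6,409

Doubled: 2 × £1,530 = £3,060
Minimum £3,050: £3,060 meets the minimum, no increase.
Late-return penalty: 17 × £110 = £1,870
Damages plus late penalty: £3,060 + £1,870 = £4,930
Costs and fees: 30% of £4,930 = £1,479
Total recovery: £4,930 + £1,479 = £6,409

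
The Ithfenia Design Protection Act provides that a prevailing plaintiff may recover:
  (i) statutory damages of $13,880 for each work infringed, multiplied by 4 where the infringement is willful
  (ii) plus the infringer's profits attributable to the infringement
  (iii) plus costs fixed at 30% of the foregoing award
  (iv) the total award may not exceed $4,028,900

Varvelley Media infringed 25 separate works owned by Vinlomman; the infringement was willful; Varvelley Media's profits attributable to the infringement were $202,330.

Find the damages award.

Statutory damages: 25 × $13,880 = $347,000
Multiplied by 4: 4 × $347,000 = $1,388,000
Combined award: $1,388,000 + $202,330 = $1,590,330
Costs: 30% of $1,590,330 = $477,099
Award plus costs: $1,590,330 + $477,099 = $2,067,429
Cap at $4,028,900: $2,067,429 is within the cap, no reduction.

Award: $2,067,429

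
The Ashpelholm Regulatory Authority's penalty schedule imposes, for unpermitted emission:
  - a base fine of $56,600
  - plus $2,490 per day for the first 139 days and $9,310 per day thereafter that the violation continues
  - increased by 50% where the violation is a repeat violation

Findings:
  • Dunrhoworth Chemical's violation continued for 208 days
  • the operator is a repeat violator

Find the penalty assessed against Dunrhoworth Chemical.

$1,567,650

First 139 days: 139 × $2,490 = $346,110
Remaining days: (208 − 139) × $9,310 = $642,390
Per-day component: $346,110 + $642,390 = $988,500
Base plus per-day: $56,600 + $988,500 = $1,045,100
Enhancement: 50% of $1,045,100 = $522,550
Enhanced fine: $1,045,100 + $522,550 = $1,567,650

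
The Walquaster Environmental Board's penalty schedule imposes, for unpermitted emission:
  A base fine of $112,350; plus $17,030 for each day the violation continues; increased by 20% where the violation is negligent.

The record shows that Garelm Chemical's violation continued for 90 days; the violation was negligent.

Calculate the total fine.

$1,974,060

Per-day component: 90 × $17,030 = $1,532,700
Base plus per-day: $112,350 + $1,532,700 = $1,645,050
Enhancement: 20% of $1,645,050 = $329,010
Enhanced fine: $1,645,050 + $329,010 = $1,974,060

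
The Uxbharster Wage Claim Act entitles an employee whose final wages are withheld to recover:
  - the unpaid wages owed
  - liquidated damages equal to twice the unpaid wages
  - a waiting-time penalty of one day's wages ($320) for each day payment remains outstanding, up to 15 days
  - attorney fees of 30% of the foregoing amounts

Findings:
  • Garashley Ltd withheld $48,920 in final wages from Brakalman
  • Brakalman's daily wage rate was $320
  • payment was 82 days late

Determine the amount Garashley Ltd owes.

Doubled: 2 × $48,920 = $97,840
Penalty days: min(82, 15) = 15
Waiting-time penalty: 15 × $320 = $4,800
Subtotal: $48,920 + $97,840 + $4,800 = $151,560
Attorney fees: 30% of $151,560 = $45,468
Total award: $151,560 + $45,468 = $197,028

$197,028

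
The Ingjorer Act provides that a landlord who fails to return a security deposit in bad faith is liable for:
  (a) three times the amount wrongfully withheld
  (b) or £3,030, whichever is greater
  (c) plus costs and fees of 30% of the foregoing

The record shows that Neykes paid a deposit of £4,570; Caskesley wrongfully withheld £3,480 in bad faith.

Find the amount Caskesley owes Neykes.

Trebled: 3 × £3,480 = £10,440
Minimum £3,030: £10,440 meets the minimum, no increase.
Costs and fees: 30% of £10,440 = £3,132
Total recovery: £10,440 + £3,132 = £13,572

Recovery: £13,572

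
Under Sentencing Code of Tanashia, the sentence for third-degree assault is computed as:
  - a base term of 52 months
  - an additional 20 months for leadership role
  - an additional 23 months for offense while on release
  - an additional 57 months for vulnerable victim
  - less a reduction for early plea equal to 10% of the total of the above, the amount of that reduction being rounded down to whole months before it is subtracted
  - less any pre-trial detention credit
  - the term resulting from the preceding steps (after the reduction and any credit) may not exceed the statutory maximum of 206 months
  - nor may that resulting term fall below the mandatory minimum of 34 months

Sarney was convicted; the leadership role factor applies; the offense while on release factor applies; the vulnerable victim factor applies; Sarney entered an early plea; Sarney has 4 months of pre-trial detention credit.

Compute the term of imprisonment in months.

Leadership role enhancement: +20 months
Offense while on release enhancement: +23 months
Vulnerable victim enhancement: +57 months
Adjusted term: 52 months + 20 months + 23 months + 57 months = 152 months
Early plea reduction: 10% of 152 months = 15 months (rounded down)
After reduction: 152 − 15 = 137 months
Less pre-trial detention credit: 137 months − 4 months = 133 months
Cap at 206 months: 133 months is within the cap, no reduction.
Minimum 34 months: 133 months meets the minimum, no increase.

Sentence: 133 months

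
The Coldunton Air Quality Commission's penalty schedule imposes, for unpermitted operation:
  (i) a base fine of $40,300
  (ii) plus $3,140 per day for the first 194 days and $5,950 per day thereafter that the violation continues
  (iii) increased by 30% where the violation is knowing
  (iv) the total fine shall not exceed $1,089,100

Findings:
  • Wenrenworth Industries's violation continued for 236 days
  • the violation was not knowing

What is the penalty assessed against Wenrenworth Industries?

$899,360

First 194 days: 194 × $3,140 = $609,160
Remaining days: (236 − 194) × $5,950 = $249,900
Per-day component: $609,160 + $249,900 = $859,060
Base plus per-day: $40,300 + $859,060 = $899,360
The violation was not knowing: no 30% increase.
Cap at $1,089,100: $899,360 is within the cap, no reduction.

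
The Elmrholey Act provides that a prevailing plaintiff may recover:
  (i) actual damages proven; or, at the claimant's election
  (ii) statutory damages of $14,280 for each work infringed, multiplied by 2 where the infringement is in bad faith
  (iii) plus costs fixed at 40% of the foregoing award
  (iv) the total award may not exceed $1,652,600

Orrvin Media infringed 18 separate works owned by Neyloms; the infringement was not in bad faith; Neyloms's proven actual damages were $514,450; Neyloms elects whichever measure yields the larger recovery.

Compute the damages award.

$720,230

Statutory damages: 18 × $14,280 = $257,040
Infringement not in bad faith: no ×2 enhancement.
Greater of actual damages ($514,450) or statutory damages ($257,040): $514,450
Costs: 40% of $514,450 = $205,780
Award plus costs: $514,450 + $205,780 = $720,230
Cap at $1,652,600: $720,230 is within the cap, no reduction.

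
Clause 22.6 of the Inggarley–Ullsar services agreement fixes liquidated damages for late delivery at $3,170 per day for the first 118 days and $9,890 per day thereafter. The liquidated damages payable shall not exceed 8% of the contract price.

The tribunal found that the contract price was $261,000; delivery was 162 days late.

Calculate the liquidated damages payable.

Liquidated damages: $20,880

First 118 days: 118 × $3,170 = $374,060
Remaining days: (162 − 118) × $9,890 = $435,160
Accrued per-day damages: $374,060 + $435,160 = $809,220
Cap: 8% of $261,000 = $20,880
Cap at $20,880: $809,220 exceeds the cap → $20,880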